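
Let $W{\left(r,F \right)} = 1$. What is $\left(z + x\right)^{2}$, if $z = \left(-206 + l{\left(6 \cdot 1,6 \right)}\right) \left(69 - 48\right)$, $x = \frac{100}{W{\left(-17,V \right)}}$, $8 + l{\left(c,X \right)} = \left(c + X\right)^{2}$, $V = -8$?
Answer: $1876900$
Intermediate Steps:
$l{\left(c,X \right)} = -8 + \left(X + c\right)^{2}$ ($l{\left(c,X \right)} = -8 + \left(c + X\right)^{2} = -8 + \left(X + c\right)^{2}$)
$x = 100$ ($x = \frac{100}{1} = 100 \cdot 1 = 100$)
$z = -1470$ ($z = \left(-206 - \left(8 - \left(6 + 6 \cdot 1\right)^{2}\right)\right) \left(69 - 48\right) = \left(-206 - \left(8 - \left(6 + 6\right)^{2}\right)\right) 21 = \left(-206 - \left(8 - 12^{2}\right)\right) 21 = \left(-206 + \left(-8 + 144\right)\right) 21 = \left(-206 + 136\right) 21 = \left(-70\right) 21 = -1470$)
$\left(z + x\right)^{2} = \left(-1470 + 100\right)^{2} = \left(-1370\right)^{2} = 1876900$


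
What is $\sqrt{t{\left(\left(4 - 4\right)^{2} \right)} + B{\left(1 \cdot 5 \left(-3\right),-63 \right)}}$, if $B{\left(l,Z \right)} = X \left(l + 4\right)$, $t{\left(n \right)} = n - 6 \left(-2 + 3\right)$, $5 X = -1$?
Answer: $\frac{i \sqrt{95}}{5} \approx 1.9494 i$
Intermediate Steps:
$X = - \frac{1}{5}$ ($X = \frac{1}{5} \left(-1\right) = - \frac{1}{5} \approx -0.2$)
$t{\left(n \right)} = -6 + n$ ($t{\left(n \right)} = n - 6 \cdot 1 = n - 6 = -6 + n$)
$B{\left(l,Z \right)} = - \frac{4}{5} - \frac{l}{5}$ ($B{\left(l,Z \right)} = - \frac{l + 4}{5} = - \frac{4 + l}{5} = - \frac{4}{5} - \frac{l}{5}$)
$\sqrt{t{\left(\left(4 - 4\right)^{2} \right)} + B{\left(1 \cdot 5 \left(-3\right),-63 \right)}} = \sqrt{\left(-6 + \left(4 - 4\right)^{2}\right) - \left(\frac{4}{5} + \frac{1 \cdot 5 \left(-3\right)}{5}\right)} = \sqrt{\left(-6 + 0^{2}\right) - \left(\frac{4}{5} + \frac{5 \left(-3\right)}{5}\right)} = \sqrt{\left(-6 + 0\right) - - \frac{11}{5}} = \sqrt{-6 + \left(- \frac{4}{5} + 3\right)} = \sqrt{-6 + \frac{11}{5}} = \sqrt{- \frac{19}{5}} = \frac{i \sqrt{95}}{5}$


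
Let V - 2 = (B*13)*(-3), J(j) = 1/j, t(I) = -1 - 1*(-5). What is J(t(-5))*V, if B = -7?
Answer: 275/4 ≈ 68.750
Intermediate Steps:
t(I) = 4 (t(I) = -1 + 5 = 4)
V = 275 (V = 2 - 7*13*(-3) = 2 - 91*(-3) = 2 + 273 = 275)
J(t(-5))*V = 275/4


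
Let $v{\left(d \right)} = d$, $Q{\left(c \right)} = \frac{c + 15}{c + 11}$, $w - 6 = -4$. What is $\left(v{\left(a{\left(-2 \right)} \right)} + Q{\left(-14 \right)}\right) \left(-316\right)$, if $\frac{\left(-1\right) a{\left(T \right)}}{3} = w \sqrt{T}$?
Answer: $\frac{316}{3} + 1896 i \sqrt{2} \approx 105.33 + 2681.3 i$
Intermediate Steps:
$w = 2$ ($w = 6 - 4 = 2$)
$a{\left(T \right)} = - 6 \sqrt{T}$ ($a{\left(T \right)} = - 3 \cdot 2 \sqrt{T} = - 6 \sqrt{T}$)
$Q{\left(c \right)} = \frac{15 + c}{11 + c}$
$\left(v{\left(a{\left(-2 \right)} \right)} + Q{\left(-14 \right)}\right) \left(-316\right) = \left(- 6 \sqrt{-2} + \frac{15 - 14}{11 - 14}\right) \left(-316\right) = \left(- 6 i \sqrt{2} + \frac{1}{-3} \cdot 1\right) \left(-316\right) = \left(- 6 i \sqrt{2} - \frac{1}{3}\right) \left(-316\right) = \left(- \frac{1}{3} - 6 i \sqrt{2}\right) \left(-316\right) = \frac{316}{3} + 1896 i \sqrt{2}$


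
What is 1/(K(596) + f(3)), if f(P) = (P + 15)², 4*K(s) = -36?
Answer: 1/315 ≈ 0.0031746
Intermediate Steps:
K(s) = -9 (K(s) = (¼)*(-36) = -9)
f(P) = (15 + P)²
1/(K(596) + f(3)) = 1/(-9 + (15 + 3)²) = 1/(-9 + 18²) = 1/(-9 + 324) = 1/315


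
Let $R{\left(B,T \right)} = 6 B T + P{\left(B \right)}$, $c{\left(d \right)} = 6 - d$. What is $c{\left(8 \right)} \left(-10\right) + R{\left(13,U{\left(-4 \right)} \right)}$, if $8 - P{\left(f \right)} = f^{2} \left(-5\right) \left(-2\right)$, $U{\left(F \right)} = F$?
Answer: $-1974$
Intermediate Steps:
$P{\left(f \right)} = 8 - 10 f^{2}$ ($P{\left(f \right)} = 8 - f^{2} \left(-5\right) \left(-2\right) = 8 - - 5 f^{2} \left(-2\right) = 8 - 10 f^{2}$)
$R{\left(B,T \right)} = 8 - 10 B^{2} + 6 B T$ ($R{\left(B,T \right)} = 6 B T - \left(-8 + 10 B^{2}\right) = 8 - 10 B^{2} + 6 B T$)
$c{\left(8 \right)} \left(-10\right) + R{\left(13,U{\left(-4 \right)} \right)} = \left(6 - 8\right) \left(-10\right) + \left(8 - 10 \cdot 13^{2} + 6 \cdot 13 \left(-4\right)\right) = \left(6 - 8\right) \left(-10\right) - 1994 = \left(-2\right) \left(-10\right) - 1994 = 20 - 1994 = -1974$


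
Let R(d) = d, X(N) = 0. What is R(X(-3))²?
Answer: 0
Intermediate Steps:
R(X(-3))² = 0² = 0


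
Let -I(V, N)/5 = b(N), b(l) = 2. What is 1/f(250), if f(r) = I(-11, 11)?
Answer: -1/10 ≈ -0.10000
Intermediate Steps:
I(V, N) = -10 (I(V, N) = -5*2 = -10)
f(r) = -10
1/f(250) = 1/(-10) = -1/10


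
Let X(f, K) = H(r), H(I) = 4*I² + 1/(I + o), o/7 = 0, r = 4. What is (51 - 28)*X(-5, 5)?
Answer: 5911/4 ≈ 1477.8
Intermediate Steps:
o = 0 (o = 7*0 = 0)
H(I) = 1/I + 4*I² (H(I) = 4*I² + 1/(I + 0) = 4*I² + 1/I = 1/I + 4*I²)
X(f, K) = 257/4 (X(f, K) = (1 + 4*4³)/4 = (1 + 4*64)/4 = (1 + 256)/4 = (¼)*257 = 257/4)
(51 - 28)*X(-5, 5) = (51 - 28)*(257/4) = 23*(257/4) = 5911/4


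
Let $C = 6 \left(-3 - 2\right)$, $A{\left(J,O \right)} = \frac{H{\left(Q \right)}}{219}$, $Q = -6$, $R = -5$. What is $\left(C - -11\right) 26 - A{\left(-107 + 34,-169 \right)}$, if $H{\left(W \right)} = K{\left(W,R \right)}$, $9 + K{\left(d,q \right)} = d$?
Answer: $- \frac{36057}{73} \approx -493.93$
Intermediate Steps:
$K{\left(d,q \right)} = -9 + d$
$H{\left(W \right)} = -9 + W$
$A{\left(J,O \right)} = - \frac{5}{73}$ ($A{\left(J,O \right)} = \frac{-9 - 6}{219} = \left(-15\right) \frac{1}{219} = - \frac{5}{73}$)
$C = -30$ ($C = 6 \left(-5\right) = -30$)
$\left(C - -11\right) 26 - A{\left(-107 + 34,-169 \right)} = \left(-30 - -11\right) 26 - - \frac{5}{73} = \left(-30 + \left(-25 + 36\right)\right) 26 + \frac{5}{73} = \left(-30 + 11\right) 26 + \frac{5}{73} = \left(-19\right) 26 + \frac{5}{73} = -494 + \frac{5}{73} = - \frac{36057}{73}$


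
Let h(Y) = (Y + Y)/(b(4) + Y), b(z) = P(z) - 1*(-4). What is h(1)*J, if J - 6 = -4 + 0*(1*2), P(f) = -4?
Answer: 4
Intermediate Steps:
b(z) = 0 (b(z) = -4 - 1*(-4) = -4 + 4 = 0)
h(Y) = 2 (h(Y) = (Y + Y)/(0 + Y) = (2*Y)/Y = 2)
J = 2 (J = 6 + (-4 + 0*(1*2)) = 6 + (-4 + 0*2) = 6 + (-4 + 0) = 6 - 4 = 2)
h(1)*J = 2*2 = 4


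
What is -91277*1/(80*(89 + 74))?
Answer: -91277/13040 ≈ -6.9998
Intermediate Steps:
-91277*1/(80*(89 + 74)) = -91277/(163*80) = -91277/13040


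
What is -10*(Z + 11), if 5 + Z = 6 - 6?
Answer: -60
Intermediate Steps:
Z = -5 (Z = -5 + (6 - 6) = -5 + 0 = -5)
-10*(Z + 11) = -10*(-5 + 11) = -10*6 = -60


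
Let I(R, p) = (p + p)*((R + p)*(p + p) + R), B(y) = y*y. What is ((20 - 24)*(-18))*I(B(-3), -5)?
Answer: 22320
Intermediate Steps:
B(y) = y**2
I(R, p) = 2*p*(R + 2*p*(R + p)) (I(R, p) = (2*p)*((R + p)*(2*p) + R) = (2*p)*(2*p*(R + p) + R) = (2*p)*(R + 2*p*(R + p)) = 2*p*(R + 2*p*(R + p)))
((20 - 24)*(-18))*I(B(-3), -5) = ((20 - 24)*(-18))*(2*(-5)*((-3)**2 + 2*(-5)**2 + 2*(-3)**2*(-5))) = (-4*(-18))*(2*(-5)*(9 + 2*25 + 2*9*(-5))) = 72*(2*(-5)*(9 + 50 - 90)) = 72*(2*(-5)*(-31)) = 72*310 = 22320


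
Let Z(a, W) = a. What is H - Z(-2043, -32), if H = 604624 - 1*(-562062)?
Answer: 1168729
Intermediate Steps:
H = 1166686 (H = 604624 + 562062 = 1166686)
H - Z(-2043, -32) = 1166686 - 1*(-2043) = 1166686 + 2043 = 1168729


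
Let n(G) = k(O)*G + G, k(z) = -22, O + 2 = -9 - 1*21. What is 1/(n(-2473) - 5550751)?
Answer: -1/5498818 ≈ -1.8186e-7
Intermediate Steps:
O = -32 (O = -2 + (-9 - 1*21) = -2 + (-9 - 21) = -2 - 30 = -32)
n(G) = -21*G (n(G) = -22*G + G = -21*G)
1/(n(-2473) - 5550751) = 1/(-21*(-2473) - 5550751) = 1/(51933 - 5550751) = 1/(-5498818) = -1/5498818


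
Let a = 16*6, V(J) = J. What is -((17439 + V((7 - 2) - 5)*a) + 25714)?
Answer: -43153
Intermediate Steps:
a = 96
-((17439 + V((7 - 2) - 5)*a) + 25714) = -((17439 + ((7 - 2) - 5)*96) + 25714) = -((17439 + (5 - 5)*96) + 25714) = -((17439 + 0*96) + 25714) = -((17439 + 0) + 25714) = -(17439 + 25714) = -1*43153 = -43153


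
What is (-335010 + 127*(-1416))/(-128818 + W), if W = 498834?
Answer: -257421/185008 ≈ -1.3914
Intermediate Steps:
(-335010 + 127*(-1416))/(-128818 + W) = (-335010 + 127*(-1416))/(-128818 + 498834) = (-335010 - 179832)/370016 = -514842*1/370016 = -257421/185008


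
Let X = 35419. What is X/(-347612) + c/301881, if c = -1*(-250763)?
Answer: 1627146911/2232711876 ≈ 0.72878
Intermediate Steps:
c = 250763
X/(-347612) + c/301881 = 35419/(-347612) + 250763/301881 = 35419*(-1/347612) + 250763*(1/301881) = -35419/347612 + 250763/301881 = 1627146911/2232711876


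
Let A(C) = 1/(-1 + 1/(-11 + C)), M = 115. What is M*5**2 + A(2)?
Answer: 28741/10 ≈ 2874.1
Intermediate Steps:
M*5**2 + A(2) = 115*5**2 + (11 - 1*2)/(-12 + 2) = 115*25 + (11 - 2)/(-10) = 2875 - 1/10*9 = 2875 - 9/10 = 28741/10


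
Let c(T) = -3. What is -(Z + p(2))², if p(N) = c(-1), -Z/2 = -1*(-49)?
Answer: -10201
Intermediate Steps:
Z = -98 (Z = -(-2)*(-49) = -2*49 = -98)
p(N) = -3
-(Z + p(2))² = -(-98 - 3)² = -1*(-101)² = -1*10201 = -10201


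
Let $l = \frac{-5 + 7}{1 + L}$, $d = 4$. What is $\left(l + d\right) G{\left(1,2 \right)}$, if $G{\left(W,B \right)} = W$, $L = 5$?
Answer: $\frac{13}{3} \approx 4.3333$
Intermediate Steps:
$l = \frac{1}{3}$ ($l = \frac{-5 + 7}{1 + 5} = \frac{2}{6} = 2 \cdot \frac{1}{6} = \frac{1}{3} \approx 0.33333$)
$\left(l + d\right) G{\left(1,2 \right)} = \left(\frac{1}{3} + 4\right) 1 = \frac{13}{3} \cdot 1 = \frac{13}{3}$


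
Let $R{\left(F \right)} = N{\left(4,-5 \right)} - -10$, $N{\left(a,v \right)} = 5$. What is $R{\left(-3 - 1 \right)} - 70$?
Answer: $-55$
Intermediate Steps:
$R{\left(F \right)} = 15$ ($R{\left(F \right)} = 5 - -10 = 5 + 10 = 15$)
$R{\left(-3 - 1 \right)} - 70 = 15 - 70 = -55$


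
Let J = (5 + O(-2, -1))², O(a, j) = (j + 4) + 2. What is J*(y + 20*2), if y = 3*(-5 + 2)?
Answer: 3100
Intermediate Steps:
O(a, j) = 6 + j (O(a, j) = (4 + j) + 2 = 6 + j)
J = 100 (J = (5 + (6 - 1))² = (5 + 5)² = 10² = 100)
y = -9 (y = 3*(-3) = -9)
J*(y + 20*2) = 100*(-9 + 20*2) = 100*(-9 + 40) = 100*31 = 3100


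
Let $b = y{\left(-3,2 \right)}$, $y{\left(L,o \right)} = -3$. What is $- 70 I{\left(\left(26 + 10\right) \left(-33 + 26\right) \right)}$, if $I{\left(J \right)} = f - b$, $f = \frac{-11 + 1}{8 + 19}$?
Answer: $- \frac{4970}{27} \approx -184.07$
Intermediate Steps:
$f = - \frac{10}{27} \approx -0.37037$
$b = -3$
$I{\left(J \right)} = \frac{71}{27}$ ($I{\left(J \right)} = - \frac{10}{27} - -3 = - \frac{10}{27} + 3 = \frac{71}{27}$)
$- 70 I{\left(\left(26 + 10\right) \left(-33 + 26\right) \right)} = \left(-70\right) \frac{71}{27} = - \frac{4970}{27}$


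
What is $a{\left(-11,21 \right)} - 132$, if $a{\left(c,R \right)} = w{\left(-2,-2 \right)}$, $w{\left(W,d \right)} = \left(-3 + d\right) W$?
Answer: $-122$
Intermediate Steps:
$w{\left(W,d \right)} = W \left(-3 + d\right)$
$a{\left(c,R \right)} = 10$ ($a{\left(c,R \right)} = - 2 \left(-3 - 2\right) = \left(-2\right) \left(-5\right) = 10$)
$a{\left(-11,21 \right)} - 132 = 10 - 132 = -122$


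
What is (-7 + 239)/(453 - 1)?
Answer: 58/113 ≈ 0.51327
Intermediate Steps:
(-7 + 239)/(453 - 1) = 232/452 = 232*(1/452) = 58/113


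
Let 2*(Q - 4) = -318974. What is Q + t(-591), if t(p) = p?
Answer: -160074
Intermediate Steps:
Q = -159483 (Q = 4 + (½)*(-318974) = 4 - 159487 = -159483)
Q + t(-591) = -159483 - 591 = -160074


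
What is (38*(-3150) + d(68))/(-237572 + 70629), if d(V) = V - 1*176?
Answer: 119808/166943 ≈ 0.71766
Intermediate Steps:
d(V) = -176 + V (d(V) = V - 176 = -176 + V)
(38*(-3150) + d(68))/(-237572 + 70629) = (38*(-3150) + (-176 + 68))/(-237572 + 70629) = (-119700 - 108)/(-166943) = -119808*(-1/166943) = 119808/166943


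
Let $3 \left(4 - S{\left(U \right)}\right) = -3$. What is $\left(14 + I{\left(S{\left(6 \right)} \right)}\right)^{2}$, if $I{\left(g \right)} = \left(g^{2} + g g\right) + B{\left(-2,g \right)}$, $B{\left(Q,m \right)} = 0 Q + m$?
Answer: $4761$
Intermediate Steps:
$S{\left(U \right)} = 5$ ($S{\left(U \right)} = 4 - -1 = 4 + 1 = 5$)
$B{\left(Q,m \right)} = m$ ($B{\left(Q,m \right)} = 0 + m = m$)
$I{\left(g \right)} = g + 2 g^{2}$ ($I{\left(g \right)} = \left(g^{2} + g g\right) + g = \left(g^{2} + g^{2}\right) + g = 2 g^{2} + g = g + 2 g^{2}$)
$\left(14 + I{\left(S{\left(6 \right)} \right)}\right)^{2} = \left(14 + 5 \left(1 + 2 \cdot 5\right)\right)^{2} = \left(14 + 5 \left(1 + 10\right)\right)^{2} = \left(14 + 5 \cdot 11\right)^{2} = \left(14 + 55\right)^{2} = 69^{2} = 4761$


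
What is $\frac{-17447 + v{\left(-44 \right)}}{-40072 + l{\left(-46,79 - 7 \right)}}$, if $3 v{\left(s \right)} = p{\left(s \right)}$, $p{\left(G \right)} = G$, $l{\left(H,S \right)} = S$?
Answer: $\frac{10477}{24000} \approx 0.43654$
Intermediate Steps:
$v{\left(s \right)} = \frac{s}{3}$
$\frac{-17447 + v{\left(-44 \right)}}{-40072 + l{\left(-46,79 - 7 \right)}} = \frac{-17447 + \frac{1}{3} \left(-44\right)}{-40072 + \left(79 - 7\right)} = \frac{-17447 - \frac{44}{3}}{-40072 + 72} = - \frac{52385}{3 \left(-40000\right)} = \left(- \frac{52385}{3}\right) \left(- \frac{1}{40000}\right) = \frac{10477}{24000}$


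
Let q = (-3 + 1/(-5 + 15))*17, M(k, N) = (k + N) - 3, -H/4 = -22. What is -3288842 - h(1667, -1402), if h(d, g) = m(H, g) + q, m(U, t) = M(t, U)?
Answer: -32874757/10 ≈ -3.2875e+6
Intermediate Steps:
H = 88 (H = -4*(-22) = 88)
M(k, N) = -3 + N + k (M(k, N) = (N + k) - 3 = -3 + N + k)
m(U, t) = -3 + U + t
q = -493/10 (q = (-3 + 1/10)*17 = (-3 + ⅒)*17 = -29/10*17 = -493/10 ≈ -49.300)
h(d, g) = 357/10 + g (h(d, g) = (-3 + 88 + g) - 493/10 = (85 + g) - 493/10 = 357/10 + g)
-3288842 - h(1667, -1402) = -3288842 - (357/10 - 1402) = -3288842 - 1*(-13663/10) = -3288842 + 13663/10 = -32874757/10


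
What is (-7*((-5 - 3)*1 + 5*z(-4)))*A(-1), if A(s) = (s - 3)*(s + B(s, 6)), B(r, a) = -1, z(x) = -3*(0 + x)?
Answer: -2912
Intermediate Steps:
z(x) = -3*x
A(s) = (-1 + s)*(-3 + s) (A(s) = (s - 3)*(s - 1) = (-3 + s)*(-1 + s) = (-1 + s)*(-3 + s))
(-7*((-5 - 3)*1 + 5*z(-4)))*A(-1) = (-7*((-5 - 3)*1 + 5*(-3*(-4))))*(3 + (-1)² - 4*(-1)) = (-7*(-8*1 + 5*12))*(3 + 1 + 4) = -7*(-8 + 60)*8 = -7*52*8 = -364*8 = -2912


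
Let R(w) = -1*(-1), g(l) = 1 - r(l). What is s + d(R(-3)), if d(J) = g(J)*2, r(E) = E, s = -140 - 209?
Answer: -349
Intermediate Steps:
s = -349
g(l) = 1 - l
R(w) = 1
d(J) = 2 - 2*J (d(J) = (1 - J)*2 = 2 - 2*J)
s + d(R(-3)) = -349 + (2 - 2*1) = -349 + (2 - 2) = -349 + 0 = -349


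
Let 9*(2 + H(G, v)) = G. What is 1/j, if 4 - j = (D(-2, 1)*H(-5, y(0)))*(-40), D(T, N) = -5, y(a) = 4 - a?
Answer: 9/4636 ≈ 0.0019413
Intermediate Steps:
H(G, v) = -2 + G/9
j = 4636/9 (j = 4 - (-5*(-2 + (1/9)*(-5)))*(-40) = 4 - (-5*(-2 - 5/9))*(-40) = 4 - (-5*(-23/9))*(-40) = 4 - 115*(-40)/9 = 4 - 1*(-4600/9) = 4 + 4600/9 = 4636/9 ≈ 515.11)
1/j = 1/(4636/9) = 9/4636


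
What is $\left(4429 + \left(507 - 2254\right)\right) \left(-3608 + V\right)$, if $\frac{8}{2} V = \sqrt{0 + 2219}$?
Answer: $-9676656 + \frac{1341 \sqrt{2219}}{2} \approx -9.6451 \cdot 10^{6}$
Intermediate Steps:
$V = \frac{\sqrt{2219}}{4}$ ($V = \frac{\sqrt{0 + 2219}}{4} = \frac{\sqrt{2219}}{4} \approx 11.777$)
$\left(4429 + \left(507 - 2254\right)\right) \left(-3608 + V\right) = \left(4429 + \left(507 - 2254\right)\right) \left(-3608 + \frac{\sqrt{2219}}{4}\right) = \left(4429 - 1747\right) \left(-3608 + \frac{\sqrt{2219}}{4}\right) = 2682 \left(-3608 + \frac{\sqrt{2219}}{4}\right) = -9676656 + \frac{1341 \sqrt{2219}}{2}$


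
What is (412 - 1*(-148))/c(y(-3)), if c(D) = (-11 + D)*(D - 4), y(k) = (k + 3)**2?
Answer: 140/11 ≈ 12.727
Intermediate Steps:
y(k) = (3 + k)**2
c(D) = (-11 + D)*(-4 + D)
(412 - 1*(-148))/c(y(-3)) = (412 - 1*(-148))/(44 + ((3 - 3)**2)**2 - 15*(3 - 3)**2) = (412 + 148)/(44 + (0**2)**2 - 15*0**2) = 560/(44 + 0**2 - 15*0) = 560/(44 + 0 + 0) = 560/44 = 560*(1/44) = 140/11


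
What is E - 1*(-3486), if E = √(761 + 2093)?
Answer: 3486 + √2854 ≈ 3539.4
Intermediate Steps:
E = √2854 ≈ 53.423
E - 1*(-3486) = √2854 - 1*(-3486) = √2854 + 3486 = 3486 + √2854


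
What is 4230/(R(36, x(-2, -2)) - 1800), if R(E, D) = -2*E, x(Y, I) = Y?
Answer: -235/104 ≈ -2.2596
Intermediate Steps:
4230/(R(36, x(-2, -2)) - 1800) = 4230/(-2*36 - 1800) = 4230/(-72 - 1800) = 4230/(-1872) = 4230*(-1/1872) = -235/104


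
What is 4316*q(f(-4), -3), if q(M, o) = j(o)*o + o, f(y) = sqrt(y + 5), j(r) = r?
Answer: 25896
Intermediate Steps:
f(y) = sqrt(5 + y)
q(M, o) = o + o**2 (q(M, o) = o*o + o = o**2 + o = o + o**2)
4316*q(f(-4), -3) = 4316*(-3*(1 - 3)) = 4316*(-3*(-2)) = 4316*6 = 25896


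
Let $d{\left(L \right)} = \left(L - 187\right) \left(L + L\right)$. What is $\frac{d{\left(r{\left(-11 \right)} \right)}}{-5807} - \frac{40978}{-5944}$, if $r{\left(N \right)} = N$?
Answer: $\frac{106033591}{17258404} \approx 6.1439$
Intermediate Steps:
$d{\left(L \right)} = 2 L \left(-187 + L\right)$ ($d{\left(L \right)} = \left(-187 + L\right) 2 L = 2 L \left(-187 + L\right)$)
$\frac{d{\left(r{\left(-11 \right)} \right)}}{-5807} - \frac{40978}{-5944} = \frac{2 \left(-11\right) \left(-187 - 11\right)}{-5807} - \frac{40978}{-5944} = 2 \left(-11\right) \left(-198\right) \left(- \frac{1}{5807}\right) - - \frac{20489}{2972} = 4356 \left(- \frac{1}{5807}\right) + \frac{20489}{2972} = - \frac{4356}{5807} + \frac{20489}{2972} = \frac{106033591}{17258404}$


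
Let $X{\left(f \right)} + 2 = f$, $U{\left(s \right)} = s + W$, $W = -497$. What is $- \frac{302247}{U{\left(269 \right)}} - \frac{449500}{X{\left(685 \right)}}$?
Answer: $\frac{34649567}{51908} \approx 667.52$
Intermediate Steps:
$U{\left(s \right)} = -497 + s$ ($U{\left(s \right)} = s - 497 = -497 + s$)
$X{\left(f \right)} = -2 + f$
$- \frac{302247}{U{\left(269 \right)}} - \frac{449500}{X{\left(685 \right)}} = - \frac{302247}{-497 + 269} - \frac{449500}{-2 + 685} = - \frac{302247}{-228} - \frac{449500}{683} = \left(-302247\right) \left(- \frac{1}{228}\right) - \frac{449500}{683} = \frac{100749}{76} - \frac{449500}{683} = \frac{34649567}{51908}$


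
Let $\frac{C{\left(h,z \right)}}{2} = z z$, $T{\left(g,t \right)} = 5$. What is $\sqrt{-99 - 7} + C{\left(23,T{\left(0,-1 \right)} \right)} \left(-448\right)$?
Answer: $-22400 + i \sqrt{106} \approx -22400.0 + 10.296 i$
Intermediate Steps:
$C{\left(h,z \right)} = 2 z^{2}$ ($C{\left(h,z \right)} = 2 z z = 2 z^{2}$)
$\sqrt{-99 - 7} + C{\left(23,T{\left(0,-1 \right)} \right)} \left(-448\right) = \sqrt{-99 - 7} + 2 \cdot 5^{2} \left(-448\right) = \sqrt{-106} + 2 \cdot 25 \left(-448\right) = i \sqrt{106} + 50 \left(-448\right) = i \sqrt{106} - 22400 = -22400 + i \sqrt{106}$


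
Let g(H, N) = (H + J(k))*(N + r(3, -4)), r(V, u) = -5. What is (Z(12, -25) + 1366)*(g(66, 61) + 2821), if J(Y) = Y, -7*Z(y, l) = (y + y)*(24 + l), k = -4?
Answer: 8617814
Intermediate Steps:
Z(y, l) = -2*y*(24 + l)/7 (Z(y, l) = -(y + y)*(24 + l)/7 = -2*y*(24 + l)/7)
g(H, N) = (-5 + N)*(-4 + H) (g(H, N) = (H - 4)*(N - 5) = (-4 + H)*(-5 + N) = (-5 + N)*(-4 + H))
(Z(12, -25) + 1366)*(g(66, 61) + 2821) = (-2/7*12*(24 - 25) + 1366)*((20 - 5*66 - 4*61 + 66*61) + 2821) = (-2/7*12*(-1) + 1366)*((20 - 330 - 244 + 4026) + 2821) = (24/7 + 1366)*(3472 + 2821) = (9586/7)*6293 = 8617814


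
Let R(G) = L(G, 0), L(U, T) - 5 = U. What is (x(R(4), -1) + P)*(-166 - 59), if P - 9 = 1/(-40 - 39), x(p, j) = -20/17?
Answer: -2360250/1343 ≈ -1757.4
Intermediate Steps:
L(U, T) = 5 + U
R(G) = 5 + G
x(p, j) = -20/17 (x(p, j) = -20*1/17 = -20/17)
P = 710/79 (P = 9 + 1/(-40 - 39) = 9 + 1/(-79) = 9 - 1/79 = 710/79 ≈ 8.9873)
(x(R(4), -1) + P)*(-166 - 59) = (-20/17 + 710/79)*(-166 - 59) = (10490/1343)*(-225) = -2360250/1343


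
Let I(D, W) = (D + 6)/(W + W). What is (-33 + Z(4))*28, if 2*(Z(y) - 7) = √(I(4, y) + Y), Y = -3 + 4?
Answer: -707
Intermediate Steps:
I(D, W) = (6 + D)/(2*W) (I(D, W) = (6 + D)/((2*W)) = (6 + D)*(1/(2*W)) = (6 + D)/(2*W))
Y = 1
Z(y) = 7 + √(1 + 5/y)/2 (Z(y) = 7 + √((6 + 4)/(2*y) + 1)/2 = 7 + √((½)*10/y + 1)/2 = 7 + √(5/y + 1)/2 = 7 + √(1 + 5/y)/2)
(-33 + Z(4))*28 = (-33 + (7 + √((5 + 4)/4)/2))*28 = (-33 + (7 + √((¼)*9)/2))*28 = (-33 + (7 + √(9/4)/2))*28 = (-33 + (7 + (½)*(3/2)))*28 = (-33 + (7 + ¾))*28 = (-33 + 31/4)*28 = -101/4*28 = -707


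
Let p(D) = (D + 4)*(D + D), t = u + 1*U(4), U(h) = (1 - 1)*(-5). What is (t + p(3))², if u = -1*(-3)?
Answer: 2025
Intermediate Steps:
U(h) = 0 (U(h) = 0*(-5) = 0)
u = 3
t = 3 (t = 3 + 1*0 = 3 + 0 = 3)
p(D) = 2*D*(4 + D) (p(D) = (4 + D)*(2*D) = 2*D*(4 + D))
(t + p(3))² = (3 + 2*3*(4 + 3))² = (3 + 2*3*7)² = (3 + 42)² = 45² = 2025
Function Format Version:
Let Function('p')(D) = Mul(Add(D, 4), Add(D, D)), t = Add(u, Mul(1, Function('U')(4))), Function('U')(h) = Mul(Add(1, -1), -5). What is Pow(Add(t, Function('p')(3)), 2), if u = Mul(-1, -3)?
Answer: 2025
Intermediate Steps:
Function('U')(h) = 0 (Function('U')(h) = Mul(0, -5) = 0)
u = 3
t = 3 (t = Add(3, Mul(1, 0)) = Add(3, 0) = 3)
Function('p')(D) = Mul(2, D, Add(4, D)) (Function('p')(D) = Mul(Add(4, D), Mul(2, D)) = Mul(2, D, Add(4, D)))
Pow(Add(t, Function('p')(3)), 2) = Pow(Add(3, Mul(2, 3, Add(4, 3))), 2) = Pow(Add(3, Mul(2, 3, 7)), 2) = Pow(Add(3, 42), 2) = Pow(45, 2) = 2025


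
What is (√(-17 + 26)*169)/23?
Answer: 507/23 ≈ 22.043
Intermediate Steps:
(√(-17 + 26)*169)/23 = (√9*169)*(1/23) = (3*169)*(1/23) = 507*(1/23) = 507/23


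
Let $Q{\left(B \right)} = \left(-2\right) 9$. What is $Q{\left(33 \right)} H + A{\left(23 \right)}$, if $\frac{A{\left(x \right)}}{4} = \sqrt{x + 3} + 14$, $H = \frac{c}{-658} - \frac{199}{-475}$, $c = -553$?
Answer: $\frac{744121}{22325} + 4 \sqrt{26} \approx 53.727$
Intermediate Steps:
$Q{\left(B \right)} = -18$
$H = \frac{56231}{44650}$ ($H = - \frac{553}{-658} - \frac{199}{-475} = \left(-553\right) \left(- \frac{1}{658}\right) - - \frac{199}{475} = \frac{79}{94} + \frac{199}{475} = \frac{56231}{44650} \approx 1.2594$)
$A{\left(x \right)} = 56 + 4 \sqrt{3 + x}$ ($A{\left(x \right)} = 4 \left(\sqrt{x + 3} + 14\right) = 4 \left(\sqrt{3 + x} + 14\right) = 4 \left(14 + \sqrt{3 + x}\right) = 56 + 4 \sqrt{3 + x}$)
$Q{\left(33 \right)} H + A{\left(23 \right)} = \left(-18\right) \frac{56231}{44650} + \left(56 + 4 \sqrt{3 + 23}\right) = - \frac{506079}{22325} + \left(56 + 4 \sqrt{26}\right) = \frac{744121}{22325} + 4 \sqrt{26}$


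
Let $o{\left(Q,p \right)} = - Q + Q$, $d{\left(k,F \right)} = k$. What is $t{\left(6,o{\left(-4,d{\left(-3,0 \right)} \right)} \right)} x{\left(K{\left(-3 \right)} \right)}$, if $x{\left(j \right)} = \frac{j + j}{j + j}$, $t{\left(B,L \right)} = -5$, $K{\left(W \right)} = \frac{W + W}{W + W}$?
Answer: $-5$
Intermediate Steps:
$o{\left(Q,p \right)} = 0$
$K{\left(W \right)} = 1$ ($K{\left(W \right)} = \frac{2 W}{2 W} = 2 W \frac{1}{2 W} = 1$)
$x{\left(j \right)} = 1$ ($x{\left(j \right)} = \frac{2 j}{2 j} = 2 j \frac{1}{2 j} = 1$)
$t{\left(6,o{\left(-4,d{\left(-3,0 \right)} \right)} \right)} x{\left(K{\left(-3 \right)} \right)} = \left(-5\right) 1 = -5$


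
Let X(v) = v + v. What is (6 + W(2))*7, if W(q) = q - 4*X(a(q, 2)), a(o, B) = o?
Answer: -56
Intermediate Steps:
X(v) = 2*v
W(q) = -7*q (W(q) = q - 8*q = -7*q)
(6 + W(2))*7 = (6 - 7*2)*7 = (6 - 14)*7 = -8*7 = -56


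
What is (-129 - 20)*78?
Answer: -11622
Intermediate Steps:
(-129 - 20)*78 = -149*78 = -11622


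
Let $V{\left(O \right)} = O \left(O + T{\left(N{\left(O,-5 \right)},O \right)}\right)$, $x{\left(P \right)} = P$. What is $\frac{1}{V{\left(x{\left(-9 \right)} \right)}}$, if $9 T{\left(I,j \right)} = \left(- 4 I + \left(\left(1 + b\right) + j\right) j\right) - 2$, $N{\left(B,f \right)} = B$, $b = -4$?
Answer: $- \frac{1}{61} \approx -0.016393$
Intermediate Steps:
$T{\left(I,j \right)} = - \frac{2}{9} - \frac{4 I}{9} + \frac{j \left(-3 + j\right)}{9}$ ($T{\left(I,j \right)} = \frac{\left(- 4 I + \left(\left(1 - 4\right) + j\right) j\right) - 2}{9} = \frac{\left(- 4 I + \left(-3 + j\right) j\right) - 2}{9} = \frac{\left(- 4 I + j \left(-3 + j\right)\right) - 2}{9} = \frac{-2 - 4 I + j \left(-3 + j\right)}{9} = - \frac{2}{9} - \frac{4 I}{9} + \frac{j \left(-3 + j\right)}{9}$)
$V{\left(O \right)} = O \left(- \frac{2}{9} + \frac{O^{2}}{9} + \frac{2 O}{9}\right)$ ($V{\left(O \right)} = O \left(O - \left(\frac{2}{9} - \frac{O^{2}}{9} + \frac{7 O}{9}\right)\right) = O \left(- \frac{2}{9} + \frac{O^{2}}{9} + \frac{2 O}{9}\right)$)
$\frac{1}{V{\left(x{\left(-9 \right)} \right)}} = \frac{1}{\frac{1}{9} \left(-9\right) \left(-2 + \left(-9\right)^{2} + 2 \left(-9\right)\right)} = \frac{1}{\frac{1}{9} \left(-9\right) \left(-2 + 81 - 18\right)} = \frac{1}{\frac{1}{9} \left(-9\right) 61} = \frac{1}{-61} = - \frac{1}{61}$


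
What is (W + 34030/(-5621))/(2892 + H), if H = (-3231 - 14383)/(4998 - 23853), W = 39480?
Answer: 2091802453875/153302303077 ≈ 13.645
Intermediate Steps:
H = 17614/18855 (H = -17614/(-18855) = -17614*(-1/18855) = 17614/18855 ≈ 0.93418)
(W + 34030/(-5621))/(2892 + H) = (39480 + 34030/(-5621))/(2892 + 17614/18855) = (39480 + 34030*(-1/5621))/(54546274/18855) = (39480 - 34030/5621)*(18855/54546274) = (221883050/5621)*(18855/54546274) = 2091802453875/153302303077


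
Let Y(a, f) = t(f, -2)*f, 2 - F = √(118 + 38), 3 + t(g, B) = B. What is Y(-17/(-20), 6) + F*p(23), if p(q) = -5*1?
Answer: -40 + 10*√39 ≈ 22.450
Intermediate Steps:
p(q) = -5
t(g, B) = -3 + B
F = 2 - 2*√39 (F = 2 - √(118 + 38) = 2 - √156 = 2 - 2*√39 ≈ -10.490)
Y(a, f) = -5*f (Y(a, f) = (-3 - 2)*f = -5*f)
Y(-17/(-20), 6) + F*p(23) = -5*6 + (2 - 2*√39)*(-5) = -30 + (-10 + 10*√39) = -40 + 10*√39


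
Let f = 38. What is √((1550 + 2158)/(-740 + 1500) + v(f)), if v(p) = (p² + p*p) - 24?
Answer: √103566530/190 ≈ 53.562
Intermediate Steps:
v(p) = -24 + 2*p² (v(p) = (p² + p²) - 24 = 2*p² - 24 = -24 + 2*p²)
√((1550 + 2158)/(-740 + 1500) + v(f)) = √((1550 + 2158)/(-740 + 1500) + (-24 + 2*38²)) = √(3708/760 + (-24 + 2*1444)) = √(3708*(1/760) + (-24 + 2888)) = √(927/190 + 2864) = √(545087/190) = √103566530/190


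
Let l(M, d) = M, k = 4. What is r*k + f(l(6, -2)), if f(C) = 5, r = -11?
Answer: -39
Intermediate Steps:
r*k + f(l(6, -2)) = -11*4 + 5 = -44 + 5 = -39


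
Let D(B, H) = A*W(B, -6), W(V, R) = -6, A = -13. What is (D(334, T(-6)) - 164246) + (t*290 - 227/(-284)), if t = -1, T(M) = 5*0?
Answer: -46705845/284 ≈ -1.6446e+5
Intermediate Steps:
T(M) = 0
D(B, H) = 78 (D(B, H) = -13*(-6) = 78)
(D(334, T(-6)) - 164246) + (t*290 - 227/(-284)) = (78 - 164246) + (-1*290 - 227/(-284)) = -164168 + (-290 - 227*(-1/284)) = -164168 + (-290 + 227/284) = -164168 - 82133/284 = -46705845/284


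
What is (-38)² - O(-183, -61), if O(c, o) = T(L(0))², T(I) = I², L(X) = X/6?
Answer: 1444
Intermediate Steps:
L(X) = X/6 (L(X) = X*(⅙) = X/6)
O(c, o) = 0 (O(c, o) = (((⅙)*0)²)² = (0²)² = 0² = 0)
(-38)² - O(-183, -61) = (-38)² - 1*0 = 1444 + 0 = 1444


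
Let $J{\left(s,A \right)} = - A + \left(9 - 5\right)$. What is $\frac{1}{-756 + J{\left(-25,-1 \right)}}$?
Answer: $- \frac{1}{751} \approx -0.0013316$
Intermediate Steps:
$J{\left(s,A \right)} = 4 - A$ ($J{\left(s,A \right)} = - A + \left(9 - 5\right) = - A + 4 = 4 - A$)
$\frac{1}{-756 + J{\left(-25,-1 \right)}} = \frac{1}{-756 + \left(4 - -1\right)} = \frac{1}{-756 + \left(4 + 1\right)} = \frac{1}{-756 + 5} = \frac{1}{-751} = - \frac{1}{751}$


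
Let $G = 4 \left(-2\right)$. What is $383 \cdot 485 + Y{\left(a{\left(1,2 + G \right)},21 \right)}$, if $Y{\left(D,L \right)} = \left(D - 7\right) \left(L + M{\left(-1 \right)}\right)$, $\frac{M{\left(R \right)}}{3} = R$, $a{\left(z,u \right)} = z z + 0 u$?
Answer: $185647$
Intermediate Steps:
$G = -8$
$a{\left(z,u \right)} = z^{2}$ ($a{\left(z,u \right)} = z^{2} + 0 = z^{2}$)
$M{\left(R \right)} = 3 R$
$Y{\left(D,L \right)} = \left(-7 + D\right) \left(-3 + L\right)$ ($Y{\left(D,L \right)} = \left(D - 7\right) \left(L + 3 \left(-1\right)\right) = \left(-7 + D\right) \left(L - 3\right) = \left(-7 + D\right) \left(-3 + L\right)$)
$383 \cdot 485 + Y{\left(a{\left(1,2 + G \right)},21 \right)} = 383 \cdot 485 + \left(21 - 147 - 3 \cdot 1^{2} + 1^{2} \cdot 21\right) = 185755 + \left(21 - 147 - 3 + 1 \cdot 21\right) = 185755 + \left(21 - 147 - 3 + 21\right) = 185755 - 108 = 185647$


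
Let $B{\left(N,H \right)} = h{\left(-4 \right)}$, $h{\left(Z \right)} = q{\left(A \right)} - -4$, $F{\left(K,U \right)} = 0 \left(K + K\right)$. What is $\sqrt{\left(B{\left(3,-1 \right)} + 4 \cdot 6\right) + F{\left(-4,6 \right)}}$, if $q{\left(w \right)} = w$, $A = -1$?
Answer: $3 \sqrt{3} \approx 5.1962$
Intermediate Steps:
$F{\left(K,U \right)} = 0$ ($F{\left(K,U \right)} = 0 \cdot 2 K = 0$)
$h{\left(Z \right)} = 3$ ($h{\left(Z \right)} = -1 - -4 = -1 + 4 = 3$)
$B{\left(N,H \right)} = 3$
$\sqrt{\left(B{\left(3,-1 \right)} + 4 \cdot 6\right) + F{\left(-4,6 \right)}} = \sqrt{\left(3 + 4 \cdot 6\right) + 0} = \sqrt{\left(3 + 24\right) + 0} = \sqrt{27 + 0} = \sqrt{27} = 3 \sqrt{3}$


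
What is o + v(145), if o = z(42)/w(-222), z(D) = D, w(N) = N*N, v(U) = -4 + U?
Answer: 1158181/8214 ≈ 141.00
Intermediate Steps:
w(N) = N²
o = 7/8214 (o = 42/((-222)²) = 42/49284 = 42*(1/49284) = 7/8214 ≈ 0.00085220)
o + v(145) = 7/8214 + (-4 + 145) = 7/8214 + 141 = 1158181/8214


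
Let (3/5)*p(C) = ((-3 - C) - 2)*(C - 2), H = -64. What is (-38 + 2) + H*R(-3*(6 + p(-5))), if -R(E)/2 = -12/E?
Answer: 148/3 ≈ 49.333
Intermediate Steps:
p(C) = 5*(-5 - C)*(-2 + C)/3 (p(C) = 5*(((-3 - C) - 2)*(C - 2))/3 = 5*((-5 - C)*(-2 + C))/3 = 5*(-5 - C)*(-2 + C)/3)
R(E) = 24/E (R(E) = -(-24)/E = 24/E)
(-38 + 2) + H*R(-3*(6 + p(-5))) = (-38 + 2) - 1536/((-3*(6 + (50/3 - 5*(-5) - 5/3*(-5)²)))) = -36 - 1536/((-3*(6 + (50/3 + 25 - 5/3*25)))) = -36 - 1536/((-3*(6 + (50/3 + 25 - 125/3)))) = -36 - 1536/((-3*(6 + 0))) = -36 - 1536/((-3*6)) = -36 - 1536/(-18) = -36 - 1536*(-1)/18 = -36 - 64*(-4/3) = -36 + 256/3 = 148/3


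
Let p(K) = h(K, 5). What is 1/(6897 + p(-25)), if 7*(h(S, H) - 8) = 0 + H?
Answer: 7/48340 ≈ 0.00014481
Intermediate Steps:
h(S, H) = 8 + H/7 (h(S, H) = 8 + (0 + H)/7 = 8 + H/7)
p(K) = 61/7 (p(K) = 8 + (1/7)*5 = 8 + 5/7 = 61/7)
1/(6897 + p(-25)) = 1/(6897 + 61/7) = 1/(48340/7) = 7/48340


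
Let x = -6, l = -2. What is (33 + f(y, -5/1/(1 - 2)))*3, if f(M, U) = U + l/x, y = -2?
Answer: 115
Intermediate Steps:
f(M, U) = 1/3 + U (f(M, U) = U - 2/(-6) = U - 2*(-1/6) = U + 1/3 = 1/3 + U)
(33 + f(y, -5/1/(1 - 2)))*3 = (33 + (1/3 - 5/1/(1 - 2)))*3 = (33 + (1/3 - 5/1/(-1)))*3 = (33 + (1/3 - 5/(-1)))*3 = (33 + (1/3 - 1*(-5)))*3 = (33 + (1/3 + 5))*3 = (33 + 16/3)*3 = (115/3)*3 = 115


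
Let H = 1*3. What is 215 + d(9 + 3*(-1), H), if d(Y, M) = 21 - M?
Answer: 233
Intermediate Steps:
H = 3
215 + d(9 + 3*(-1), H) = 215 + (21 - 1*3) = 215 + (21 - 3) = 215 + 18 = 233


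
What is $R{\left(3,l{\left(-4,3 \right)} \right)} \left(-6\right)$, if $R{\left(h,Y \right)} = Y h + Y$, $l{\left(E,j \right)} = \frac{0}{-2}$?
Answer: $0$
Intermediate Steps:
$l{\left(E,j \right)} = 0$ ($l{\left(E,j \right)} = 0 \left(- \frac{1}{2}\right) = 0$)
$R{\left(h,Y \right)} = Y + Y h$
$R{\left(3,l{\left(-4,3 \right)} \right)} \left(-6\right) = 0 \left(1 + 3\right) \left(-6\right) = 0 \cdot 4 \left(-6\right) = 0 \left(-6\right) = 0$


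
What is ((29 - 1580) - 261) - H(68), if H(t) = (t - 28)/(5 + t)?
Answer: -132316/73 ≈ -1812.5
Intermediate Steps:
H(t) = (-28 + t)/(5 + t)
((29 - 1580) - 261) - H(68) = ((29 - 1580) - 261) - (-28 + 68)/(5 + 68) = (-1551 - 261) - 40/73 = -1812 - 40/73 = -132316/73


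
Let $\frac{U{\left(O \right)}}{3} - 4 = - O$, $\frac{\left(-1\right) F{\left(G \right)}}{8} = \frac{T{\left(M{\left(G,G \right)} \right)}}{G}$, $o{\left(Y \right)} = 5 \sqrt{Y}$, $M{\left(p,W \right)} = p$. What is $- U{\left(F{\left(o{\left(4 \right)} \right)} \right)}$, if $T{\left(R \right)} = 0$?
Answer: $-12$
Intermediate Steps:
$F{\left(G \right)} = 0$ ($F{\left(G \right)} = - 8 \frac{0}{G} = \left(-8\right) 0 = 0$)
$U{\left(O \right)} = 12 - 3 O$ ($U{\left(O \right)} = 12 + 3 \left(- O\right) = 12 - 3 O$)
$- U{\left(F{\left(o{\left(4 \right)} \right)} \right)} = - (12 - 0) = - (12 + 0) = \left(-1\right) 12 = -12$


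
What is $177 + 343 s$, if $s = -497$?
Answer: $-170294$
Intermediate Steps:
$177 + 343 s = 177 + 343 \left(-497\right) = 177 - 170471 = -170294$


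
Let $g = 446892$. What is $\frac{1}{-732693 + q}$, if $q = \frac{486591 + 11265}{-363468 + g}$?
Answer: $- \frac{869}{636705031} \approx -1.3648 \cdot 10^{-6}$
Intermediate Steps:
$q = \frac{5186}{869}$ ($q = \frac{486591 + 11265}{-363468 + 446892} = \frac{497856}{83424} = 497856 \cdot \frac{1}{83424} = \frac{5186}{869} \approx 5.9678$)
$\frac{1}{-732693 + q} = \frac{1}{-732693 + \frac{5186}{869}} = \frac{1}{- \frac{636705031}{869}} = - \frac{869}{636705031}$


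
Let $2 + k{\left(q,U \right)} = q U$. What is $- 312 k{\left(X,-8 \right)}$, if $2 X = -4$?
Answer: $-4368$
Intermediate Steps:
$X = -2$ ($X = \frac{1}{2} \left(-4\right) = -2$)
$k{\left(q,U \right)} = -2 + U q$ ($k{\left(q,U \right)} = -2 + q U = -2 + U q$)
$- 312 k{\left(X,-8 \right)} = - 312 \left(-2 - -16\right) = - 312 \left(-2 + 16\right) = \left(-312\right) 14 = -4368$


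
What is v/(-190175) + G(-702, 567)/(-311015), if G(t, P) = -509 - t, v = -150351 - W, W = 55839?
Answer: 2563659163/2365891105 ≈ 1.0836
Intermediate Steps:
v = -206190 (v = -150351 - 1*55839 = -150351 - 55839 = -206190)
v/(-190175) + G(-702, 567)/(-311015) = -206190/(-190175) + (-509 - 1*(-702))/(-311015) = -206190*(-1/190175) + (-509 + 702)*(-1/311015) = 41238/38035 + 193*(-1/311015) = 41238/38035 - 193/311015 = 2563659163/2365891105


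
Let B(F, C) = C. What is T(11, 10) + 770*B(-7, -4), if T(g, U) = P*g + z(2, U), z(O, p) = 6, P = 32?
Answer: -2722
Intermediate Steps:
T(g, U) = 6 + 32*g (T(g, U) = 32*g + 6 = 6 + 32*g)
T(11, 10) + 770*B(-7, -4) = (6 + 32*11) + 770*(-4) = (6 + 352) - 3080 = 358 - 3080 = -2722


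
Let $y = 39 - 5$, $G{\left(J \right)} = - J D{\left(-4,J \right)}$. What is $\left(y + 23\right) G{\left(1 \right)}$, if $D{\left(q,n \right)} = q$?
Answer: $228$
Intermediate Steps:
$G{\left(J \right)} = 4 J$ ($G{\left(J \right)} = - J \left(-4\right) = 4 J$)
$y = 34$ ($y = 39 - 5 = 34$)
$\left(y + 23\right) G{\left(1 \right)} = \left(34 + 23\right) 4 \cdot 1 = 57 \cdot 4 = 228$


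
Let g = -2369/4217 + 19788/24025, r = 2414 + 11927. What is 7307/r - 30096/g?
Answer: -43727362816887103/380477786911 ≈ -1.1493e+5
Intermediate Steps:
r = 14341
g = 26530771/101313425 (g = -2369*1/4217 + 19788*(1/24025) = -2369/4217 + 19788/24025 = 26530771/101313425 ≈ 0.26187)
7307/r - 30096/g = 7307/14341 - 30096/26530771/101313425 = 7307*(1/14341) - 30096*101313425/26530771 = 7307/14341 - 3049128838800/26530771 = -43727362816887103/380477786911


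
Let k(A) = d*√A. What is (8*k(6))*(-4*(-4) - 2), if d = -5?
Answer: -560*√6 ≈ -1371.7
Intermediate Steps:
k(A) = -5*√A
(8*k(6))*(-4*(-4) - 2) = (8*(-5*√6))*(-4*(-4) - 2) = (-40*√6)*(16 - 2) = -40*√6*14 = -560*√6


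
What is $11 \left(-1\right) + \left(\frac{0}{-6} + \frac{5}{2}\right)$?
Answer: $- \frac{17}{2} \approx -8.5$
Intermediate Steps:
$11 \left(-1\right) + \left(\frac{0}{-6} + \frac{5}{2}\right) = -11 + \left(0 \left(- \frac{1}{6}\right) + 5 \cdot \frac{1}{2}\right) = -11 + \left(0 + \frac{5}{2}\right) = -11 + \frac{5}{2} = - \frac{17}{2}$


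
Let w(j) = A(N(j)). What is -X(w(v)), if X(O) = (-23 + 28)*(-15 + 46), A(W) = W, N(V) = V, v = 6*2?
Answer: -155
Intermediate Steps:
v = 12
w(j) = j
X(O) = 155 (X(O) = 5*31 = 155)
-X(w(v)) = -1*155 = -155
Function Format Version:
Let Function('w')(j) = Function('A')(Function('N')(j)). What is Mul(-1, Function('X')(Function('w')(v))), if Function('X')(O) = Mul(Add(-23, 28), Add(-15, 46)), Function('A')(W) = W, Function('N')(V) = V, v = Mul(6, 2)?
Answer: -155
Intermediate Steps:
v = 12
Function('w')(j) = j
Function('X')(O) = 155 (Function('X')(O) = Mul(5, 31) = 155)
Mul(-1, Function('X')(Function('w')(v))) = Mul(-1, 155) = -155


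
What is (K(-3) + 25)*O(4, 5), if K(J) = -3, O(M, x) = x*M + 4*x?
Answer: 880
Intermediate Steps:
O(M, x) = 4*x + M*x (O(M, x) = M*x + 4*x = 4*x + M*x)
(K(-3) + 25)*O(4, 5) = (-3 + 25)*(5*(4 + 4)) = 22*(5*8) = 22*40 = 880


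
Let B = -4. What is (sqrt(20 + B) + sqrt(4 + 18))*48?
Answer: 192 + 48*sqrt(22) ≈ 417.14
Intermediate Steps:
(sqrt(20 + B) + sqrt(4 + 18))*48 = (sqrt(20 - 4) + sqrt(4 + 18))*48 = (sqrt(16) + sqrt(22))*48 = (4 + sqrt(22))*48 = 192 + 48*sqrt(22)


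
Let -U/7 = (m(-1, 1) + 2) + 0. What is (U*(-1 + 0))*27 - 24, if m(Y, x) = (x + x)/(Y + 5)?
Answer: 897/2 ≈ 448.50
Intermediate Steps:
m(Y, x) = 2*x/(5 + Y) (m(Y, x) = (2*x)/(5 + Y) = 2*x/(5 + Y))
U = -35/2 (U = -7*((2*1/(5 - 1) + 2) + 0) = -7*((2*1/4 + 2) + 0) = -7*((2*1*(1/4) + 2) + 0) = -7*((1/2 + 2) + 0) = -7*(5/2 + 0) = -7*5/2 = -35/2 ≈ -17.500)
(U*(-1 + 0))*27 - 24 = -35*(-1 + 0)/2*27 - 24 = -35/2*(-1)*27 - 24 = (35/2)*27 - 24 = 945/2 - 24 = 897/2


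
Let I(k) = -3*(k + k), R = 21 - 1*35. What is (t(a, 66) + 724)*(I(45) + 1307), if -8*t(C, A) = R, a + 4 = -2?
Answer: 3010411/4 ≈ 7.5260e+5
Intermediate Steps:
a = -6 (a = -4 - 2 = -6)
R = -14 (R = 21 - 35 = -14)
t(C, A) = 7/4 (t(C, A) = -⅛*(-14) = 7/4)
I(k) = -6*k
(t(a, 66) + 724)*(I(45) + 1307) = (7/4 + 724)*(-6*45 + 1307) = 2903*(-270 + 1307)/4 = (2903/4)*1037 = 3010411/4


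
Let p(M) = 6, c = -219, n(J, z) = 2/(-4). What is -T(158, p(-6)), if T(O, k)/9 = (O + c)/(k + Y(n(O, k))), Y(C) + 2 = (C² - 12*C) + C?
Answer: 732/13 ≈ 56.308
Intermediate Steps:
n(J, z) = -½ (n(J, z) = 2*(-¼) = -½)
Y(C) = -2 + C² - 11*C (Y(C) = -2 + ((C² - 12*C) + C) = -2 + (C² - 11*C) = -2 + C² - 11*C)
T(O, k) = 9*(-219 + O)/(15/4 + k) (T(O, k) = 9*((O - 219)/(k + (-2 + (-½)² - 11*(-½)))) = 9*((-219 + O)/(k + (-2 + ¼ + 11/2))) = 9*((-219 + O)/(k + 15/4)) = 9*((-219 + O)/(15/4 + k)) = 9*(-219 + O)/(15/4 + k))
-T(158, p(-6)) = -36*(-219 + 158)/(15 + 4*6) = -36*(-61)/(15 + 24) = -36*(-61)/39 = -1*(-732/13) = 732/13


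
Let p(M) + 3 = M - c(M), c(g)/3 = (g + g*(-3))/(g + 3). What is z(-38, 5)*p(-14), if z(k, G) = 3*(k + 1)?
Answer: 11433/11 ≈ 1039.4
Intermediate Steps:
c(g) = -6*g/(3 + g) (c(g) = 3*((g + g*(-3))/(g + 3)) = 3*((g - 3*g)/(3 + g)) = 3*((-2*g)/(3 + g)) = 3*(-2*g/(3 + g)) = -6*g/(3 + g))
p(M) = -3 + M + 6*M/(3 + M) (p(M) = -3 + (M - (-6)*M/(3 + M)) = -3 + (M + 6*M/(3 + M)) = -3 + M + 6*M/(3 + M))
z(k, G) = 3 + 3*k (z(k, G) = 3*(1 + k) = 3 + 3*k)
z(-38, 5)*p(-14) = (3 + 3*(-38))*((-9 + (-14)**2 + 6*(-14))/(3 - 14)) = (3 - 114)*((-9 + 196 - 84)/(-11)) = -(-111)*103/11 = -111*(-103/11) = 11433/11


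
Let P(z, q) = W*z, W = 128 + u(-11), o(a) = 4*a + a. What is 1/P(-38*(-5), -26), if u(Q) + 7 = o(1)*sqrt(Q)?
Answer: 11/257640 - I*sqrt(11)/566808 ≈ 4.2695e-5 - 5.8514e-6*I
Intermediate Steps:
o(a) = 5*a
u(Q) = -7 + 5*sqrt(Q) (u(Q) = -7 + (5*1)*sqrt(Q) = -7 + 5*sqrt(Q))
W = 121 + 5*I*sqrt(11) (W = 128 + (-7 + 5*sqrt(-11)) = 128 + (-7 + 5*(I*sqrt(11))) = 128 + (-7 + 5*I*sqrt(11)) = 121 + 5*I*sqrt(11) ≈ 121.0 + 16.583*I)
P(z, q) = z*(121 + 5*I*sqrt(11)) (P(z, q) = (121 + 5*I*sqrt(11))*z = z*(121 + 5*I*sqrt(11)))
1/P(-38*(-5), -26) = 1/((-38*(-5))*(121 + 5*I*sqrt(11))) = 1/(190*(121 + 5*I*sqrt(11))) = 1/(22990 + 950*I*sqrt(11))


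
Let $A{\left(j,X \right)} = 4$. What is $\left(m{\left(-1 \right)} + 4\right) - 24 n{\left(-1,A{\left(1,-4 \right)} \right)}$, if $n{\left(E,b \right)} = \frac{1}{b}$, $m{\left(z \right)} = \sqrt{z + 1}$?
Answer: $-2$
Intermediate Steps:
$m{\left(z \right)} = \sqrt{1 + z}$
$\left(m{\left(-1 \right)} + 4\right) - 24 n{\left(-1,A{\left(1,-4 \right)} \right)} = \left(\sqrt{1 - 1} + 4\right) - \frac{24}{4} = \left(\sqrt{0} + 4\right) - 6 = \left(0 + 4\right) - 6 = 4 - 6 = -2$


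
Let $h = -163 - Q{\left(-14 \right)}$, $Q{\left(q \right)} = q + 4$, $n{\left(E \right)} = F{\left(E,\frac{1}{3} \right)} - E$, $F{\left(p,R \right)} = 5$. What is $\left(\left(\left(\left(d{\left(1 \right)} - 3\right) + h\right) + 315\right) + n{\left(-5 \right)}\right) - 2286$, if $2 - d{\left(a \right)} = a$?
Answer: $-2116$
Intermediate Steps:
$d{\left(a \right)} = 2 - a$
$n{\left(E \right)} = 5 - E$
$Q{\left(q \right)} = 4 + q$
$h = -153$ ($h = -163 - \left(4 - 14\right) = -163 - -10 = -163 + 10 = -153$)
$\left(\left(\left(\left(d{\left(1 \right)} - 3\right) + h\right) + 315\right) + n{\left(-5 \right)}\right) - 2286 = \left(\left(\left(\left(\left(2 - 1\right) - 3\right) - 153\right) + 315\right) + \left(5 - -5\right)\right) - 2286 = \left(\left(\left(\left(\left(2 - 1\right) - 3\right) - 153\right) + 315\right) + \left(5 + 5\right)\right) - 2286 = \left(\left(\left(\left(1 - 3\right) - 153\right) + 315\right) + 10\right) - 2286 = \left(\left(\left(-2 - 153\right) + 315\right) + 10\right) - 2286 = \left(\left(-155 + 315\right) + 10\right) - 2286 = \left(160 + 10\right) - 2286 = 170 - 2286 = -2116$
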